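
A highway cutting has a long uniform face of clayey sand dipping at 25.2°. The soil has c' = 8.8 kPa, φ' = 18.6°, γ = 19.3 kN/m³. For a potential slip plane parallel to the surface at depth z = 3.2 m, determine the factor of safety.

FS = 1.09

For an infinite slope with a slip plane parallel to the surface (no pore pressure): FS = [c' + γz cos²β tanφ'] / [γz sinβ cosβ].
γz = 19.3·3.2 = 61.76 kN/m²
Numerator = 8.8 + 61.76·cos²25.2°·tan18.6° = 8.8 + 61.76·0.8187·0.3365 = 25.817 kPa
Denominator = 61.76·sin25.2°·cos25.2° = 61.76·0.4258·0.9048 = 23.793 kPa
FS = 25.817 / 23.793 = 1.085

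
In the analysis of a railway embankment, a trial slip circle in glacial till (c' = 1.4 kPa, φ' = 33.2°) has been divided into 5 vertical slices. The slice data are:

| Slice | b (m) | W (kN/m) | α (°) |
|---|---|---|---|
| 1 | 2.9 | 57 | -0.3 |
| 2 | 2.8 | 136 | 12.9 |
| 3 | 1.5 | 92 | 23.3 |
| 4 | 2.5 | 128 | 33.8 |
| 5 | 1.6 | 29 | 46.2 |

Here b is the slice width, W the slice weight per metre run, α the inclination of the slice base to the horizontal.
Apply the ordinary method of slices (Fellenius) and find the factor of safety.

FS = 1.76

Ordinary method of slices: FS = Σ[c'·Δl_i + (W_i cosα_i)·tanφ'] / Σ W_i sinα_i, with Δl_i = b_i / cosα_i.
Slice 1: Δl = 2.9/cos(-0.3°) = 2.900 m; N'_1 = 57·cos(-0.3°) = 57.0; c'Δl = 4.06; W sinα = -0.3
Slice 2: Δl = 2.8/cos12.9° = 2.872 m; N'_2 = 136·cos12.9° = 132.6; c'Δl = 4.02; W sinα = 30.4
Slice 3: Δl = 1.5/cos23.3° = 1.633 m; N'_3 = 92·cos23.3° = 84.5; c'Δl = 2.29; W sinα = 36.4
Slice 4: Δl = 2.5/cos33.8° = 3.008 m; N'_4 = 128·cos33.8° = 106.4; c'Δl = 4.21; W sinα = 71.2
Slice 5: Δl = 1.6/cos46.2° = 2.312 m; N'_5 = 29·cos46.2° = 20.1; c'Δl = 3.24; W sinα = 20.9
Σc'Δl = 17.8 kN/m; ΣN' = 400.5 kN/m; ΣW sinα = 158.6 kN/m
Resisting = 17.8 + 400.5·tan33.2° = 17.8 + 262.1 = 279.9 kN/m
FS = 279.9 / 158.6 = 1.765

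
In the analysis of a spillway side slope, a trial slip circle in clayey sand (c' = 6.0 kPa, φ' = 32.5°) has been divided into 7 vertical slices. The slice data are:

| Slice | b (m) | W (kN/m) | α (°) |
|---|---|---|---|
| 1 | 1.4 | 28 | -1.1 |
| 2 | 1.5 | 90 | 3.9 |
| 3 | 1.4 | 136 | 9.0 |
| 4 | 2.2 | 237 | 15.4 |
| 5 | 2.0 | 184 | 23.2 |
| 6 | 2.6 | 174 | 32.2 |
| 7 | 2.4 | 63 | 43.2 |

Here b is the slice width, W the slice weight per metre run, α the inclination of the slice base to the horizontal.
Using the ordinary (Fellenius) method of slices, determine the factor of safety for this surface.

Ordinary method of slices: FS = Σ[c'·Δl_i + (W_i cosα_i)·tanφ'] / Σ W_i sinα_i, with Δl_i = b_i / cosα_i.
Slice 1: Δl = 1.4/cos(-1.1°) = 1.400 m; N'_1 = 28·cos(-1.1°) = 28.0; c'Δl = 8.40; W sinα = -0.5
Slice 2: Δl = 1.5/cos3.9° = 1.503 m; N'_2 = 90·cos3.9° = 89.8; c'Δl = 9.02; W sinα = 6.1
Slice 3: Δl = 1.4/cos9.0° = 1.417 m; N'_3 = 136·cos9.0° = 134.3; c'Δl = 8.50; W sinα = 21.3
Slice 4: Δl = 2.2/cos15.4° = 2.282 m; N'_4 = 237·cos15.4° = 228.5; c'Δl = 13.69; W sinα = 62.9
Slice 5: Δl = 2.0/cos23.2° = 2.176 m; N'_5 = 184·cos23.2° = 169.1; c'Δl = 13.06; W sinα = 72.5
Slice 6: Δl = 2.6/cos32.2° = 3.073 m; N'_6 = 174·cos32.2° = 147.2; c'Δl = 18.44; W sinα = 92.7
Slice 7: Δl = 2.4/cos43.2° = 3.292 m; N'_7 = 63·cos43.2° = 45.9; c'Δl = 19.75; W sinα = 43.1
Σc'Δl = 90.9 kN/m; ΣN' = 842.9 kN/m; ΣW sinα = 298.1 kN/m
Resisting = 90.9 + 842.9·tan32.5° = 90.9 + 537.0 = 627.8 kN/m
FS = 627.8 / 298.1 = 2.106

FS = 2.11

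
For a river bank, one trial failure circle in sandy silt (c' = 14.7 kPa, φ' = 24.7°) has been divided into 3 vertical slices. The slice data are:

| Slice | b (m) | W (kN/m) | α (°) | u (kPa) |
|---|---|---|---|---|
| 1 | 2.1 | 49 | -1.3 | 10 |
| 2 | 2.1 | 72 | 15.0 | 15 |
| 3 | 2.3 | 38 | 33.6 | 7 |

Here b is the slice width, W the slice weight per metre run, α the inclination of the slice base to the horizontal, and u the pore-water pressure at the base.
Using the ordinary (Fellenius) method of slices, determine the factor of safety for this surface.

Ordinary method of slices: FS = Σ[c'·Δl_i + (W_i cosα_i − u_i·Δl_i)·tanφ'] / Σ W_i sinα_i, with Δl_i = b_i / cosα_i.
Slice 1: Δl = 2.1/cos(-1.3°) = 2.101 m; N'_1 = 49·cos(-1.3°) − 10·2.101 = 28.0; c'Δl = 30.88; W sinα = -1.1
Slice 2: Δl = 2.1/cos15.0° = 2.174 m; N'_2 = 72·cos15.0° − 15·2.174 = 36.9; c'Δl = 31.96; W sinα = 18.6
Slice 3: Δl = 2.3/cos33.6° = 2.761 m; N'_3 = 38·cos33.6° − 7·2.761 = 12.3; c'Δl = 40.59; W sinα = 21.0
Σc'Δl = 103.4 kN/m; ΣN' = 77.2 kN/m; ΣW sinα = 38.6 kN/m
Resisting = 103.4 + 77.2·tan24.7° = 103.4 + 35.5 = 139.0 kN/m
FS = 139.0 / 38.6 = 3.604

FS = 3.60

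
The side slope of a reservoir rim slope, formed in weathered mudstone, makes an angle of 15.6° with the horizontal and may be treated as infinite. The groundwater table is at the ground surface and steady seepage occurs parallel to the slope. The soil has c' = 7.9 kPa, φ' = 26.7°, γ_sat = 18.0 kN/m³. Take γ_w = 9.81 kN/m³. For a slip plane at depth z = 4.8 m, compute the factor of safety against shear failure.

With seepage parallel to the slope and the water table at the surface, the effective normal stress on the slip plane uses the buoyant unit weight γ' = γ_sat − γ_w while the driving shear stress uses γ_sat:
FS = [c' + γ' z cos²β tanφ'] / [γ_sat z sinβ cosβ]
γ' = 18.0 − 9.81 = 8.19 kN/m³
Numerator = 7.9 + 8.19·4.8·cos²15.6°·tan26.7° = 7.9 + 8.19·4.8·0.9277·0.5029 = 26.242 kPa
Denominator = 18.0·4.8·sin15.6°·cos15.6° = 18.0·4.8·0.2689·0.9632 = 22.379 kPa
FS = 26.242 / 22.379 = 1.173

FS = 1.17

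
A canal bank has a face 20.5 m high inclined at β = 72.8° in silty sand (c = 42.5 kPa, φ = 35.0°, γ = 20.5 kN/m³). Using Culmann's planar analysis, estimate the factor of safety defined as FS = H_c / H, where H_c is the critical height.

FS = 1.51

H_c = (4c/γ) · sinβ cosφ / [1 − cos(β − φ)]
    = (4·42.5/20.5) · sin72.8°·cos35.0° / [1 − cos37.8°]
    = 8.293 · 0.7825 / 0.2098 = 30.92 m
FS = H_c / H = 30.92 / 20.5 = 1.508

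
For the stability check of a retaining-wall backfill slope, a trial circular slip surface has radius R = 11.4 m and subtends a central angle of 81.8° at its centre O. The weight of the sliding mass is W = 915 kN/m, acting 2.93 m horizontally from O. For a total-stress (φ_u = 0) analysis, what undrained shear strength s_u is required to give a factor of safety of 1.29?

s_u = 18.6 kPa

FS = s_u·L_a·R / (W·d), so s_u = FS·W·d / (L_a·R).
Arc length L_a = R·θ = 11.4·(81.8°·π/180) = 11.4·1.4277 = 16.28 m
s_u = 1.29·915·2.93 / (16.28·11.4) = 3458.4 / 185.54 = 18.64 kPa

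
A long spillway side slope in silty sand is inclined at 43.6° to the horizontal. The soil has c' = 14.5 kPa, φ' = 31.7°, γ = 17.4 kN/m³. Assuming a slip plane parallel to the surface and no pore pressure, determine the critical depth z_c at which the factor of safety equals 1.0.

Setting FS = 1.00 in FS = [c' + γz cos²β tanφ'] / [γz sinβ cosβ] and solving for z:
z = c' / [γ cosβ (FS·sinβ − cosβ·tanφ')]
  = 14.5 / [17.4·cos43.6°·(1.00·sin43.6° − cos43.6°·tan31.7°)]
  = 14.5 / [17.4·0.7242·(1.00·0.6896 − 0.7242·0.6176)]
  = 14.5 / 3.0539 = 4.748 m

z_c = 4.75 m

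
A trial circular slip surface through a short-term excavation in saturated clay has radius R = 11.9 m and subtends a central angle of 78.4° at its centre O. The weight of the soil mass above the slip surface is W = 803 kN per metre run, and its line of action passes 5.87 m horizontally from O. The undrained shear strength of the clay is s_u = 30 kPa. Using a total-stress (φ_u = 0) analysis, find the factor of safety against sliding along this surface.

FS = 1.23

Taking moments about the centre O, the resisting moment is provided by the undrained shear strength acting along the arc:
Arc length L_a = R·θ = 11.9·(78.4°·π/180) = 11.9·1.3683 = 16.28 m
M_R = s_u·L_a·R = 30·16.28·11.9 = 5813.1 kN·m/m
M_D = W·d = 803·5.87 = 4713.6 kN·m/m
FS = M_R / M_D = 5813.1 / 4713.6 = 1.233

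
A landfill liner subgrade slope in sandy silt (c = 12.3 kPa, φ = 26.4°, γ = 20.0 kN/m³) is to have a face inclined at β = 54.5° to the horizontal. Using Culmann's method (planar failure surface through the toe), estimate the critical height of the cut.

H_c = 15.22 m

Culmann's analysis gives the critical failure plane at α_cr = (β + φ)/2 = (54.5 + 26.4)/2 = 40.5°, and the critical height
H_c = (4c/γ) · sinβ cosφ / [1 − cos(β − φ)]
    = (4·12.3/20.0) · sin54.5°·cos26.4° / [1 − cos(28.1°)]
    = 2.460 · 0.8141·0.8957 / [1 − 0.8821]
    = 2.460 · 0.7292 / 0.1179
    = 15.22 m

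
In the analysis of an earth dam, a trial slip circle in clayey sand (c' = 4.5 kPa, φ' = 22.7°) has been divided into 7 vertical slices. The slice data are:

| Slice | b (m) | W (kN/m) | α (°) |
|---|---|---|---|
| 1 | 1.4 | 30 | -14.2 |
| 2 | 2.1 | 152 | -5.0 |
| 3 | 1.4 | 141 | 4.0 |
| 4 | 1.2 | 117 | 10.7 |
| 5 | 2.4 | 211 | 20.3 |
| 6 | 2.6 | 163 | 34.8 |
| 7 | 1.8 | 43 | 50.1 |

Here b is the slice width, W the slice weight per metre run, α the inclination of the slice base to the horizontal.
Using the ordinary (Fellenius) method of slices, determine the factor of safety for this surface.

Ordinary method of slices: FS = Σ[c'·Δl_i + (W_i cosα_i)·tanφ'] / Σ W_i sinα_i, with Δl_i = b_i / cosα_i.
Slice 1: Δl = 1.4/cos(-14.2°) = 1.444 m; N'_1 = 30·cos(-14.2°) = 29.1; c'Δl = 6.50; W sinα = -7.4
Slice 2: Δl = 2.1/cos(-5.0°) = 2.108 m; N'_2 = 152·cos(-5.0°) = 151.4; c'Δl = 9.49; W sinα = -13.2
Slice 3: Δl = 1.4/cos4.0° = 1.403 m; N'_3 = 141·cos4.0° = 140.7; c'Δl = 6.32; W sinα = 9.8
Slice 4: Δl = 1.2/cos10.7° = 1.221 m; N'_4 = 117·cos10.7° = 115.0; c'Δl = 5.50; W sinα = 21.7
Slice 5: Δl = 2.4/cos20.3° = 2.559 m; N'_5 = 211·cos20.3° = 197.9; c'Δl = 11.52; W sinα = 73.2
Slice 6: Δl = 2.6/cos34.8° = 3.166 m; N'_6 = 163·cos34.8° = 133.8; c'Δl = 14.25; W sinα = 93.0
Slice 7: Δl = 1.8/cos50.1° = 2.806 m; N'_7 = 43·cos50.1° = 27.6; c'Δl = 12.63; W sinα = 33.0
Σc'Δl = 66.2 kN/m; ΣN' = 795.5 kN/m; ΣW sinα = 210.2 kN/m
Resisting = 66.2 + 795.5·tan22.7° = 66.2 + 332.7 = 398.9 kN/m
FS = 398.9 / 210.2 = 1.898

FS = 1.90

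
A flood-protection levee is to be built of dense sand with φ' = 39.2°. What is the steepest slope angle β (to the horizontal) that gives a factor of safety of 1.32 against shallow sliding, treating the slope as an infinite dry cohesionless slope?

For an infinite dry cohesionless slope FS = tanφ'/tanβ, so tanβ = tanφ' / FS.
tanβ = tan39.2° / 1.32 = 0.8156 / 1.32 = 0.6179
β = arctan(0.6179) = 31.71°

β = 31.7°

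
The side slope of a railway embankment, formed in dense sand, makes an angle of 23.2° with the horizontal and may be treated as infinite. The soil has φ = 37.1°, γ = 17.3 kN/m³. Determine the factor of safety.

For a dry cohesionless infinite slope the factor of safety is FS = tanφ / tanβ.
FS = tan37.1° / tan23.2° = 0.7563 / 0.4286 = 1.765

FS = 1.76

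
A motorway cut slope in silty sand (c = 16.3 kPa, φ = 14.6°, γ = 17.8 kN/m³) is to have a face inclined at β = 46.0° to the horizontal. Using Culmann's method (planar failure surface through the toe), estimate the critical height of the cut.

Culmann's analysis gives the critical failure plane at α_cr = (β + φ)/2 = (46.0 + 14.6)/2 = 30.3°, and the critical height
H_c = (4c/γ) · sinβ cosφ / [1 − cos(β − φ)]
    = (4·16.3/17.8) · sin46.0°·cos14.6° / [1 − cos(31.4°)]
    = 3.663 · 0.7193·0.9677 / [1 − 0.8536]
    = 3.663 · 0.6961 / 0.1464
    = 17.41 m

H_c = 17.41 m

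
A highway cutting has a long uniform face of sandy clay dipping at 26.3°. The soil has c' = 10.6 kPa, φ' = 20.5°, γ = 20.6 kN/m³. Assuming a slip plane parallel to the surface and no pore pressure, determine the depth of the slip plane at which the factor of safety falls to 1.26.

Setting FS = 1.26 in FS = [c' + γz cos²β tanφ'] / [γz sinβ cosβ] and solving for z:
z = c' / [γ cosβ (FS·sinβ − cosβ·tanφ')]
  = 10.6 / [20.6·cos26.3°·(1.26·sin26.3° − cos26.3°·tan20.5°)]
  = 10.6 / [20.6·0.8965·(1.26·0.4431 − 0.8965·0.3739)]
  = 10.6 / 4.1199 = 2.573 m

z = 2.57 m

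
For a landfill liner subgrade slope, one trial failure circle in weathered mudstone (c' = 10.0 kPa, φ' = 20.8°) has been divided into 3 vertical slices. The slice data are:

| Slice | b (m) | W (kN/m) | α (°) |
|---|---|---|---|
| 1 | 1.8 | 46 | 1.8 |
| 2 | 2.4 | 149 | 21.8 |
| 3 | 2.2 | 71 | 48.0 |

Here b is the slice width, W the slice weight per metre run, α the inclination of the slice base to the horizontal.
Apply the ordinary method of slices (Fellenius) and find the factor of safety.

Ordinary method of slices: FS = Σ[c'·Δl_i + (W_i cosα_i)·tanφ'] / Σ W_i sinα_i, with Δl_i = b_i / cosα_i.
Slice 1: Δl = 1.8/cos1.8° = 1.801 m; N'_1 = 46·cos1.8° = 46.0; c'Δl = 18.01; W sinα = 1.4
Slice 2: Δl = 2.4/cos21.8° = 2.585 m; N'_2 = 149·cos21.8° = 138.3; c'Δl = 25.85; W sinα = 55.3
Slice 3: Δl = 2.2/cos48.0° = 3.288 m; N'_3 = 71·cos48.0° = 47.5; c'Δl = 32.88; W sinα = 52.8
Σc'Δl = 76.7 kN/m; ΣN' = 231.8 kN/m; ΣW sinα = 109.5 kN/m
Resisting = 76.7 + 231.8·tan20.8° = 76.7 + 88.1 = 164.8 kN/m
FS = 164.8 / 109.5 = 1.504

FS = 1.50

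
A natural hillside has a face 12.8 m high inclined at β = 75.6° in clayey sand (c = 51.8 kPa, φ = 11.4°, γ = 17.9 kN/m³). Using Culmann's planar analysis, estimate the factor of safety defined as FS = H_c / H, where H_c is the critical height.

FS = 1.52

H_c = (4c/γ) · sinβ cosφ / [1 − cos(β − φ)]
    = (4·51.8/17.9) · sin75.6°·cos11.4° / [1 − cos64.2°]
    = 11.575 · 0.9495 / 0.5648 = 19.46 m
FS = H_c / H = 19.46 / 12.8 = 1.520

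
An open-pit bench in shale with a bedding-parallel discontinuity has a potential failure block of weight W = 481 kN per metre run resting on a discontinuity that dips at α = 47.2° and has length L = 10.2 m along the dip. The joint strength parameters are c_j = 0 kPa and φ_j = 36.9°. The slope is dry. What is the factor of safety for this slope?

FS = 0.70

Resolving the block weight along and normal to the plane and applying the Mohr–Coulomb strength on the joint:
N' = W cosα = 481·cos47.2° = 326.8 kN/m
Driving force T = W sinα = 481·sin47.2° = 352.9 kN/m
Resisting force R = c_j·L + N'·tanφ_j = 0·10.2 + 326.8·tan36.9° = 0.0 + 245.4 = 245.4 kN/m
FS = R / T = 245.4 / 352.9 = 0.695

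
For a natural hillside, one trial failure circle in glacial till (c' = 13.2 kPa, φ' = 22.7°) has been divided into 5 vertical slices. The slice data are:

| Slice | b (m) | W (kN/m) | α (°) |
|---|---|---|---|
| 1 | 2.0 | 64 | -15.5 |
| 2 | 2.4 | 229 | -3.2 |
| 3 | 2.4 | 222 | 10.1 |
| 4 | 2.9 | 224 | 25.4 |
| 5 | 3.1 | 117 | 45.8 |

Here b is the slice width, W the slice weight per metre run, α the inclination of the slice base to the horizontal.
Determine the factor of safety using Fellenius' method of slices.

Ordinary method of slices: FS = Σ[c'·Δl_i + (W_i cosα_i)·tanφ'] / Σ W_i sinα_i, with Δl_i = b_i / cosα_i.
Slice 1: Δl = 2.0/cos(-15.5°) = 2.075 m; N'_1 = 64·cos(-15.5°) = 61.7; c'Δl = 27.40; W sinα = -17.1
Slice 2: Δl = 2.4/cos(-3.2°) = 2.404 m; N'_2 = 229·cos(-3.2°) = 228.6; c'Δl = 31.73; W sinα = -12.8
Slice 3: Δl = 2.4/cos10.1° = 2.438 m; N'_3 = 222·cos10.1° = 218.6; c'Δl = 32.18; W sinα = 38.9
Slice 4: Δl = 2.9/cos25.4° = 3.210 m; N'_4 = 224·cos25.4° = 202.3; c'Δl = 42.38; W sinα = 96.1
Slice 5: Δl = 3.1/cos45.8° = 4.447 m; N'_5 = 117·cos45.8° = 81.6; c'Δl = 58.69; W sinα = 83.9
Σc'Δl = 192.4 kN/m; ΣN' = 792.8 kN/m; ΣW sinα = 189.0 kN/m
Resisting = 192.4 + 792.8·tan22.7° = 192.4 + 331.6 = 524.0 kN/m
FS = 524.0 / 189.0 = 2.772

FS = 2.77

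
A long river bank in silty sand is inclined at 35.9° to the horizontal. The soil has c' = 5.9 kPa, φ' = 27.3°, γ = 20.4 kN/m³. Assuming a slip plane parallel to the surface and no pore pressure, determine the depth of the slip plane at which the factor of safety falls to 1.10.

z = 1.57 m

Setting FS = 1.10 in FS = [c' + γz cos²β tanφ'] / [γz sinβ cosβ] and solving for z:
z = c' / [γ cosβ (FS·sinβ − cosβ·tanφ')]
  = 5.9 / [20.4·cos35.9°·(1.10·sin35.9° − cos35.9°·tan27.3°)]
  = 5.9 / [20.4·0.8100·(1.10·0.5864 − 0.8100·0.5161)]
  = 5.9 / 3.7498 = 1.573 m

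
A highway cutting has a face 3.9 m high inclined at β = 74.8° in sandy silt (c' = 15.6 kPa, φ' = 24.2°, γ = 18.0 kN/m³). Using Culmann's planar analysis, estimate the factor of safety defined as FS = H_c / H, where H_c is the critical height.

H_c = (4c'/γ) · sinβ cosφ' / [1 − cos(β − φ')]
    = (4·15.6/18.0) · sin74.8°·cos24.2° / [1 − cos50.6°]
    = 3.467 · 0.8802 / 0.3653 = 8.35 m
FS = H_c / H = 8.35 / 3.9 = 2.142

FS = 2.14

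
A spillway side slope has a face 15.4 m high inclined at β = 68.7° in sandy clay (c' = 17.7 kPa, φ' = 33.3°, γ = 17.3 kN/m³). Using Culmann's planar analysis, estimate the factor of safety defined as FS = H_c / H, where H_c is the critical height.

FS = 1.12

H_c = (4c'/γ) · sinβ cosφ' / [1 − cos(β − φ')]
    = (4·17.7/17.3) · sin68.7°·cos33.3° / [1 − cos35.4°]
    = 4.092 · 0.7787 / 0.1849 = 17.24 m
FS = H_c / H = 17.24 / 15.4 = 1.119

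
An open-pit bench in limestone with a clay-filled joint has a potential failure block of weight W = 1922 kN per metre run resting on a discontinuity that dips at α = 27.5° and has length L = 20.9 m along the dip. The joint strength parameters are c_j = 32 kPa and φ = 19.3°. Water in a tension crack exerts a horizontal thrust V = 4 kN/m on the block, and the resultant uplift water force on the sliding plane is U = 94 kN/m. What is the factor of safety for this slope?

FS = 1.38

Resolving the block weight along and normal to the plane and applying the Mohr–Coulomb strength on the joint:
N' = W cosα − U − V sinα = 1922·cos27.5° − 94 − 4·sin27.5° = 1609.0 kN/m
Driving force T = W sinα + V cosα = 1922·sin27.5° + 4·cos27.5° = 891.0 kN/m
Resisting force R = c_j·L + N'·tanφ = 32·20.9 + 1609.0·tan19.3° = 668.8 + 563.5 = 1232.3 kN/m
FS = R / T = 1232.3 / 891.0 = 1.383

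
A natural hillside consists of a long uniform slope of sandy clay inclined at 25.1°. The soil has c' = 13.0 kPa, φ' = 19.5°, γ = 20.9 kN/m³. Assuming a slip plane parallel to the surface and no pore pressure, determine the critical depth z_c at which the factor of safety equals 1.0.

z_c = 6.64 m

Setting FS = 1.00 in FS = [c' + γz cos²β tanφ'] / [γz sinβ cosβ] and solving for z:
z = c' / [γ cosβ (FS·sinβ − cosβ·tanφ')]
  = 13.0 / [20.9·cos25.1°·(1.00·sin25.1° − cos25.1°·tan19.5°)]
  = 13.0 / [20.9·0.9056·(1.00·0.4242 − 0.9056·0.3541)]
  = 13.0 / 1.9593 = 6.635 m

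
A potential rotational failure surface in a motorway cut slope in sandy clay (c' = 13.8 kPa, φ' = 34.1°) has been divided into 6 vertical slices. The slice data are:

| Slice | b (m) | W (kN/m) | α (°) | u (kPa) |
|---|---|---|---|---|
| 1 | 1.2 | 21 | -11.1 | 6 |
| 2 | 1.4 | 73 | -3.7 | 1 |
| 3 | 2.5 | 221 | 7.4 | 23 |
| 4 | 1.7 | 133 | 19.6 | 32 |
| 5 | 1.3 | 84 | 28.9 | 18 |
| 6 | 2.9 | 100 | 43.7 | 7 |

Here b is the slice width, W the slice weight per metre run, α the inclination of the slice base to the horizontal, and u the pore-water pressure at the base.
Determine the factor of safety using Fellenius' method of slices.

FS = 2.56

Ordinary method of slices: FS = Σ[c'·Δl_i + (W_i cosα_i − u_i·Δl_i)·tanφ'] / Σ W_i sinα_i, with Δl_i = b_i / cosα_i.
Slice 1: Δl = 1.2/cos(-11.1°) = 1.223 m; N'_1 = 21·cos(-11.1°) − 6·1.223 = 13.3; c'Δl = 16.88; W sinα = -4.0
Slice 2: Δl = 1.4/cos(-3.7°) = 1.403 m; N'_2 = 73·cos(-3.7°) − 1·1.403 = 71.4; c'Δl = 19.36; W sinα = -4.7
Slice 3: Δl = 2.5/cos7.4° = 2.521 m; N'_3 = 221·cos7.4° − 23·2.521 = 161.2; c'Δl = 34.79; W sinα = 28.5
Slice 4: Δl = 1.7/cos19.6° = 1.805 m; N'_4 = 133·cos19.6° − 32·1.805 = 67.5; c'Δl = 24.90; W sinα = 44.6
Slice 5: Δl = 1.3/cos28.9° = 1.485 m; N'_5 = 84·cos28.9° − 18·1.485 = 46.8; c'Δl = 20.49; W sinα = 40.6
Slice 6: Δl = 2.9/cos43.7° = 4.011 m; N'_6 = 100·cos43.7° − 7·4.011 = 44.2; c'Δl = 55.36; W sinα = 69.1
Σc'Δl = 171.8 kN/m; ΣN' = 404.5 kN/m; ΣW sinα = 174.0 kN/m
Resisting = 171.8 + 404.5·tan34.1° = 171.8 + 273.8 = 445.6 kN/m
FS = 445.6 / 174.0 = 2.561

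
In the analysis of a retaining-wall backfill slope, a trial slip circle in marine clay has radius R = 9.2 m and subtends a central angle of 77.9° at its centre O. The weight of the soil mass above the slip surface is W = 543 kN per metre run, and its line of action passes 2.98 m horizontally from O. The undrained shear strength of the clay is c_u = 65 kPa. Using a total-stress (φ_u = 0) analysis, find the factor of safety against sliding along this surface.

FS = 4.62

Taking moments about the centre O, the resisting moment is provided by the undrained shear strength acting along the arc:
Arc length L_a = R·θ = 9.2·(77.9°·π/180) = 9.2·1.3596 = 12.51 m
M_R = c_u·L_a·R = 65·12.51·9.2 = 7480.0 kN·m/m
M_D = W·d = 543·2.98 = 1618.1 kN·m/m
FS = M_R / M_D = 7480.0 / 1618.1 = 4.623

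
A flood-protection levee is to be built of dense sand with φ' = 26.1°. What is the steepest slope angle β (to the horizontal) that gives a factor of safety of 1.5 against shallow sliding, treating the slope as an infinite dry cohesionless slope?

For an infinite dry cohesionless slope FS = tanφ'/tanβ, so tanβ = tanφ' / FS.
tanβ = tan26.1° / 1.5 = 0.4899 / 1.5 = 0.3266
β = arctan(0.3266) = 18.09°

β = 18.1°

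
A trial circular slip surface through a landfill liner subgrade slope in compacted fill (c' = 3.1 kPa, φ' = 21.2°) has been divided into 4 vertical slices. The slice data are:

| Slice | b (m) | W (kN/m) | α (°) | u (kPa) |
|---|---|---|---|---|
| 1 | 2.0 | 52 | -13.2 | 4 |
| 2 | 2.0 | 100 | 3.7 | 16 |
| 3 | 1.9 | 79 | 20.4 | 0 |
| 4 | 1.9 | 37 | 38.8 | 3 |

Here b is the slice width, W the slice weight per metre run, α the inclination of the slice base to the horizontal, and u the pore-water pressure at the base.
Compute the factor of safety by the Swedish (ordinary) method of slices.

Ordinary method of slices: FS = Σ[c'·Δl_i + (W_i cosα_i − u_i·Δl_i)·tanφ'] / Σ W_i sinα_i, with Δl_i = b_i / cosα_i.
Slice 1: Δl = 2.0/cos(-13.2°) = 2.054 m; N'_1 = 52·cos(-13.2°) − 4·2.054 = 42.4; c'Δl = 6.37; W sinα = -11.9
Slice 2: Δl = 2.0/cos3.7° = 2.004 m; N'_2 = 100·cos3.7° − 16·2.004 = 67.7; c'Δl = 6.21; W sinα = 6.5
Slice 3: Δl = 1.9/cos20.4° = 2.027 m; N'_3 = 79·cos20.4° − 0·2.027 = 74.0; c'Δl = 6.28; W sinα = 27.5
Slice 4: Δl = 1.9/cos38.8° = 2.438 m; N'_4 = 37·cos38.8° − 3·2.438 = 21.5; c'Δl = 7.56; W sinα = 23.2
Σc'Δl = 26.4 kN/m; ΣN' = 205.7 kN/m; ΣW sinα = 45.3 kN/m
Resisting = 26.4 + 205.7·tan21.2° = 26.4 + 79.8 = 106.2 kN/m
FS = 106.2 / 45.3 = 2.345

FS = 2.34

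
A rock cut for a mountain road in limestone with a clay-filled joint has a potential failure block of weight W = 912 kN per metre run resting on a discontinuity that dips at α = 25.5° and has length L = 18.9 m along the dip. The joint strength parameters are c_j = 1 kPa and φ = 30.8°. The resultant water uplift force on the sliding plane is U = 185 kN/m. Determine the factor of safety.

FS = 1.02

Resolving the block weight along and normal to the plane and applying the Mohr–Coulomb strength on the joint:
N' = W cosα − U = 912·cos25.5° − 185 = 638.2 kN/m
Driving force T = W sinα = 912·sin25.5° = 392.6 kN/m
Resisting force R = c_j·L + N'·tanφ = 1·18.9 + 638.2·tan30.8° = 18.9 + 380.4 = 399.3 kN/m
FS = R / T = 399.3 / 392.6 = 1.017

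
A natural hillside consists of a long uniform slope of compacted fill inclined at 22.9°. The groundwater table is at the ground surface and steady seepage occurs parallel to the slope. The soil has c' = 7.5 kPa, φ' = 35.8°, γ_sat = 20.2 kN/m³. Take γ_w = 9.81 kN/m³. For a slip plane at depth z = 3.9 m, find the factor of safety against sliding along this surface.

With seepage parallel to the slope and the water table at the surface, the effective normal stress on the slip plane uses the buoyant unit weight γ' = γ_sat − γ_w while the driving shear stress uses γ_sat:
FS = [c' + γ' z cos²β tanφ'] / [γ_sat z sinβ cosβ]
γ' = 20.2 − 9.81 = 10.39 kN/m³
Numerator = 7.5 + 10.39·3.9·cos²22.9°·tan35.8° = 7.5 + 10.39·3.9·0.8486·0.7212 = 32.300 kPa
Denominator = 20.2·3.9·sin22.9°·cos22.9° = 20.2·3.9·0.3891·0.9212 = 28.239 kPa
FS = 32.300 / 28.239 = 1.144

FS = 1.14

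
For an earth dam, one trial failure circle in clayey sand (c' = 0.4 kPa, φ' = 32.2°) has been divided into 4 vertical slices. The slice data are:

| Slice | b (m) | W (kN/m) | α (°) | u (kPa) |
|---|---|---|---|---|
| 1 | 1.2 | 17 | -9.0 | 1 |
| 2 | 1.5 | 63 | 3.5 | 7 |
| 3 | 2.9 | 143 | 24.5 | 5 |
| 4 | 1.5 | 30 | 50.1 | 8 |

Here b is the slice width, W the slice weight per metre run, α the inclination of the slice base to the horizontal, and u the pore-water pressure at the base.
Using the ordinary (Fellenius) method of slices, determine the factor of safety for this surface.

FS = 1.42

Ordinary method of slices: FS = Σ[c'·Δl_i + (W_i cosα_i − u_i·Δl_i)·tanφ'] / Σ W_i sinα_i, with Δl_i = b_i / cosα_i.
Slice 1: Δl = 1.2/cos(-9.0°) = 1.215 m; N'_1 = 17·cos(-9.0°) − 1·1.215 = 15.6; c'Δl = 0.49; W sinα = -2.7
Slice 2: Δl = 1.5/cos3.5° = 1.503 m; N'_2 = 63·cos3.5° − 7·1.503 = 52.4; c'Δl = 0.60; W sinα = 3.8
Slice 3: Δl = 2.9/cos24.5° = 3.187 m; N'_3 = 143·cos24.5° − 5·3.187 = 114.2; c'Δl = 1.27; W sinα = 59.3
Slice 4: Δl = 1.5/cos50.1° = 2.338 m; N'_4 = 30·cos50.1° − 8·2.338 = 0.5; c'Δl = 0.94; W sinα = 23.0
Σc'Δl = 3.3 kN/m; ΣN' = 182.7 kN/m; ΣW sinα = 83.5 kN/m
Resisting = 3.3 + 182.7·tan32.2° = 3.3 + 115.0 = 118.3 kN/m
FS = 118.3 / 83.5 = 1.417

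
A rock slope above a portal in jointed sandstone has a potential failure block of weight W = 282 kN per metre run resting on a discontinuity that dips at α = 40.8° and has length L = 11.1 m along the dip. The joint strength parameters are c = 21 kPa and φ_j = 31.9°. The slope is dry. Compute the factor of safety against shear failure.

FS = 1.99

Resolving the block weight along and normal to the plane and applying the Mohr–Coulomb strength on the joint:
N' = W cosα = 282·cos40.8° = 213.5 kN/m
Driving force T = W sinα = 282·sin40.8° = 184.3 kN/m
Resisting force R = c·L + N'·tanφ_j = 21·11.1 + 213.5·tan31.9° = 233.1 + 132.9 = 366.0 kN/m
FS = R / T = 366.0 / 184.3 = 1.986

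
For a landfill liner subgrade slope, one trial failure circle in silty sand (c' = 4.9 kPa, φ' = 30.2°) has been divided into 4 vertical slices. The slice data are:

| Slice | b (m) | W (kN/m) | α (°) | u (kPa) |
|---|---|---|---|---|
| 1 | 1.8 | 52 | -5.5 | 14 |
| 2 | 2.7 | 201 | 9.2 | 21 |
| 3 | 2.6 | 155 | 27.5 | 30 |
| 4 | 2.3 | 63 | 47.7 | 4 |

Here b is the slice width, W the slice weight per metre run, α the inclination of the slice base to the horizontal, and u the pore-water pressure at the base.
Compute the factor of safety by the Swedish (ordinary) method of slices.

FS = 1.35

Ordinary method of slices: FS = Σ[c'·Δl_i + (W_i cosα_i − u_i·Δl_i)·tanφ'] / Σ W_i sinα_i, with Δl_i = b_i / cosα_i.
Slice 1: Δl = 1.8/cos(-5.5°) = 1.808 m; N'_1 = 52·cos(-5.5°) − 14·1.808 = 26.4; c'Δl = 8.86; W sinα = -5.0
Slice 2: Δl = 2.7/cos9.2° = 2.735 m; N'_2 = 201·cos9.2° − 21·2.735 = 141.0; c'Δl = 13.40; W sinα = 32.1
Slice 3: Δl = 2.6/cos27.5° = 2.931 m; N'_3 = 155·cos27.5° − 30·2.931 = 49.6; c'Δl = 14.36; W sinα = 71.6
Slice 4: Δl = 2.3/cos47.7° = 3.417 m; N'_4 = 63·cos47.7° − 4·3.417 = 28.7; c'Δl = 16.75; W sinα = 46.6
Σc'Δl = 53.4 kN/m; ΣN' = 245.7 kN/m; ΣW sinα = 145.3 kN/m
Resisting = 53.4 + 245.7·tan30.2° = 53.4 + 143.0 = 196.4 kN/m
FS = 196.4 / 145.3 = 1.351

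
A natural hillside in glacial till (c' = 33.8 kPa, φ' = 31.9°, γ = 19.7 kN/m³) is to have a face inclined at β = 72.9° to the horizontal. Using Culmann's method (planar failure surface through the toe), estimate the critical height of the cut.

Culmann's analysis gives the critical failure plane at α_cr = (β + φ')/2 = (72.9 + 31.9)/2 = 52.4°, and the critical height
H_c = (4c'/γ) · sinβ cosφ' / [1 − cos(β − φ')]
    = (4·33.8/19.7) · sin72.9°·cos31.9° / [1 − cos(41.0°)]
    = 6.863 · 0.9558·0.8490 / [1 − 0.7547]
    = 6.863 · 0.8114 / 0.2453
    = 22.70 m

H_c = 22.70 m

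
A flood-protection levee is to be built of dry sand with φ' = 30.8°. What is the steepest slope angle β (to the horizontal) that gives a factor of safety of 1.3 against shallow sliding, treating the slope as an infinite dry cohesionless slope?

β = 24.6°

For an infinite dry cohesionless slope FS = tanφ'/tanβ, so tanβ = tanφ' / FS.
tanβ = tan30.8° / 1.3 = 0.5961 / 1.3 = 0.4586
β = arctan(0.4586) = 24.63°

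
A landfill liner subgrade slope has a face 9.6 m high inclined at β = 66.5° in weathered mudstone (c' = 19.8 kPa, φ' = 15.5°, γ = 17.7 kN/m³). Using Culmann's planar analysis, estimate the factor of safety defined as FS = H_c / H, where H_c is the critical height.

H_c = (4c'/γ) · sinβ cosφ' / [1 − cos(β − φ')]
    = (4·19.8/17.7) · sin66.5°·cos15.5° / [1 − cos51.0°]
    = 4.475 · 0.8837 / 0.3707 = 10.67 m
FS = H_c / H = 10.67 / 9.6 = 1.111

FS = 1.11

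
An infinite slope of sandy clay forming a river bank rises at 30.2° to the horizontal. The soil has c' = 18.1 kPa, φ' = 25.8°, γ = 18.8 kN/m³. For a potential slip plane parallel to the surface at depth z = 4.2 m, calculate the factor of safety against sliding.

FS = 1.36

For an infinite slope with a slip plane parallel to the surface (no pore pressure): FS = [c' + γz cos²β tanφ'] / [γz sinβ cosβ].
γz = 18.8·4.2 = 78.96 kN/m²
Numerator = 18.1 + 78.96·cos²30.2°·tan25.8° = 18.1 + 78.96·0.7470·0.4834 = 46.612 kPa
Denominator = 78.96·sin30.2°·cos30.2° = 78.96·0.5030·0.8643 = 34.328 kPa
FS = 46.612 / 34.328 = 1.358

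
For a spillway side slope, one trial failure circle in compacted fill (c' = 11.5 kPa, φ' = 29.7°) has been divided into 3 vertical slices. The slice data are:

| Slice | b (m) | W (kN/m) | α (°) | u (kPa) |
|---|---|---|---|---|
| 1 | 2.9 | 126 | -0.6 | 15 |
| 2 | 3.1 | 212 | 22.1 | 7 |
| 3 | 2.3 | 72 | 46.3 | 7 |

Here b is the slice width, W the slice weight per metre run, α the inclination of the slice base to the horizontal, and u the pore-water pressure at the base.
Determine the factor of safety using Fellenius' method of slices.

FS = 2.08

Ordinary method of slices: FS = Σ[c'·Δl_i + (W_i cosα_i − u_i·Δl_i)·tanφ'] / Σ W_i sinα_i, with Δl_i = b_i / cosα_i.
Slice 1: Δl = 2.9/cos(-0.6°) = 2.900 m; N'_1 = 126·cos(-0.6°) − 15·2.900 = 82.5; c'Δl = 33.35; W sinα = -1.3
Slice 2: Δl = 3.1/cos22.1° = 3.346 m; N'_2 = 212·cos22.1° − 7·3.346 = 173.0; c'Δl = 38.48; W sinα = 79.8
Slice 3: Δl = 2.3/cos46.3° = 3.329 m; N'_3 = 72·cos46.3° − 7·3.329 = 26.4; c'Δl = 38.28; W sinα = 52.1
Σc'Δl = 110.1 kN/m; ΣN' = 281.9 kN/m; ΣW sinα = 130.5 kN/m
Resisting = 110.1 + 281.9·tan29.7° = 110.1 + 160.8 = 270.9 kN/m
FS = 270.9 / 130.5 = 2.076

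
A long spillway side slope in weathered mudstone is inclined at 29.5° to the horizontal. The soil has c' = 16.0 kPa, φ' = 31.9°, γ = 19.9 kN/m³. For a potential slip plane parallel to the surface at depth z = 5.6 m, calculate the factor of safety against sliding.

FS = 1.44

For an infinite slope with a slip plane parallel to the surface (no pore pressure): FS = [c' + γz cos²β tanφ'] / [γz sinβ cosβ].
γz = 19.9·5.6 = 111.44 kN/m²
Numerator = 16.0 + 111.44·cos²29.5°·tan31.9° = 16.0 + 111.44·0.7575·0.6224 = 68.546 kPa
Denominator = 111.44·sin29.5°·cos29.5° = 111.44·0.4924·0.8704 = 47.761 kPa
FS = 68.546 / 47.761 = 1.435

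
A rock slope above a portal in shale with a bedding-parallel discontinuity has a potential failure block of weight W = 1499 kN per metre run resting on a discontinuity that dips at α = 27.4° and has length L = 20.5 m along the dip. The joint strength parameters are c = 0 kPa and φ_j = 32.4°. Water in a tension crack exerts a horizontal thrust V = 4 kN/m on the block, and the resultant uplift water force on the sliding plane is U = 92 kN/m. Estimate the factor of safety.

Resolving the block weight along and normal to the plane and applying the Mohr–Coulomb strength on the joint:
N' = W cosα − U − V sinα = 1499·cos27.4° − 92 − 4·sin27.4° = 1237.0 kN/m
Driving force T = W sinα + V cosα = 1499·sin27.4° + 4·cos27.4° = 693.4 kN/m
Resisting force R = c·L + N'·tanφ_j = 0·20.5 + 1237.0·tan32.4° = 0.0 + 785.0 = 785.0 kN/m
FS = R / T = 785.0 / 693.4 = 1.132

FS = 1.13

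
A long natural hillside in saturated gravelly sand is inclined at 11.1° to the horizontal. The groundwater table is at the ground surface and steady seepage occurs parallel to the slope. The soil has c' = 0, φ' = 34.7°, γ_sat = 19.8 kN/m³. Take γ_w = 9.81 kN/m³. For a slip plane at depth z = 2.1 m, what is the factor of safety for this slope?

FS = 1.78

With seepage parallel to the slope and the water table at the surface, the effective normal stress on the slip plane uses the buoyant unit weight γ' = γ_sat − γ_w while the driving shear stress uses γ_sat:
FS = [c' + γ' z cos²β tanφ'] / [γ_sat z sinβ cosβ]
(For c' = 0 this reduces to FS = (γ'/γ_sat)·tanφ'/tanβ.)
γ' = 19.8 − 9.81 = 9.99 kN/m³
Numerator = 0.0 + 9.99·2.1·cos²11.1°·tan34.7° = 0.0 + 9.99·2.1·0.9629·0.6924 = 13.988 kPa
Denominator = 19.8·2.1·sin11.1°·cos11.1° = 19.8·2.1·0.1925·0.9813 = 7.855 kPa
FS = 13.988 / 7.855 = 1.781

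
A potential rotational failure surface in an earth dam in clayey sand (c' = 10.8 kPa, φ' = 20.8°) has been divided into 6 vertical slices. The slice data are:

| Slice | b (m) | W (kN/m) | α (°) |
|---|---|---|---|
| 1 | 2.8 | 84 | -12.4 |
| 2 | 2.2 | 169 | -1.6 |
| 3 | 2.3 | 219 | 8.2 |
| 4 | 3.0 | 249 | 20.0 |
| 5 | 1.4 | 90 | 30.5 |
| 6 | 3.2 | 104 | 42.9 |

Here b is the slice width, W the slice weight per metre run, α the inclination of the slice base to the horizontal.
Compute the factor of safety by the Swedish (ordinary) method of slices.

Ordinary method of slices: FS = Σ[c'·Δl_i + (W_i cosα_i)·tanφ'] / Σ W_i sinα_i, with Δl_i = b_i / cosα_i.
Slice 1: Δl = 2.8/cos(-12.4°) = 2.867 m; N'_1 = 84·cos(-12.4°) = 82.0; c'Δl = 30.96; W sinα = -18.0
Slice 2: Δl = 2.2/cos(-1.6°) = 2.201 m; N'_2 = 169·cos(-1.6°) = 168.9; c'Δl = 23.77; W sinα = -4.7
Slice 3: Δl = 2.3/cos8.2° = 2.324 m; N'_3 = 219·cos8.2° = 216.8; c'Δl = 25.10; W sinα = 31.2
Slice 4: Δl = 3.0/cos20.0° = 3.193 m; N'_4 = 249·cos20.0° = 234.0; c'Δl = 34.48; W sinα = 85.2
Slice 5: Δl = 1.4/cos30.5° = 1.625 m; N'_5 = 90·cos30.5° = 77.5; c'Δl = 17.55; W sinα = 45.7
Slice 6: Δl = 3.2/cos42.9° = 4.368 m; N'_6 = 104·cos42.9° = 76.2; c'Δl = 47.18; W sinα = 70.8
Σc'Δl = 179.0 kN/m; ΣN' = 855.5 kN/m; ΣW sinα = 210.1 kN/m
Resisting = 179.0 + 855.5·tan20.8° = 179.0 + 325.0 = 504.0 kN/m
FS = 504.0 / 210.1 = 2.399

FS = 2.40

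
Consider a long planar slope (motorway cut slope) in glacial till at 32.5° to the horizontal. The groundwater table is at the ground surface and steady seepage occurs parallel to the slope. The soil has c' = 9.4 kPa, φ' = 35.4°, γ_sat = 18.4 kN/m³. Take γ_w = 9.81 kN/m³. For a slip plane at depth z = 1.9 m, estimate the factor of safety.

FS = 1.11

With seepage parallel to the slope and the water table at the surface, the effective normal stress on the slip plane uses the buoyant unit weight γ' = γ_sat − γ_w while the driving shear stress uses γ_sat:
FS = [c' + γ' z cos²β tanφ'] / [γ_sat z sinβ cosβ]
γ' = 18.4 − 9.81 = 8.59 kN/m³
Numerator = 9.4 + 8.59·1.9·cos²32.5°·tan35.4° = 9.4 + 8.59·1.9·0.7113·0.7107 = 17.650 kPa
Denominator = 18.4·1.9·sin32.5°·cos32.5° = 18.4·1.9·0.5373·0.8434 = 15.842 kPa
FS = 17.650 / 15.842 = 1.114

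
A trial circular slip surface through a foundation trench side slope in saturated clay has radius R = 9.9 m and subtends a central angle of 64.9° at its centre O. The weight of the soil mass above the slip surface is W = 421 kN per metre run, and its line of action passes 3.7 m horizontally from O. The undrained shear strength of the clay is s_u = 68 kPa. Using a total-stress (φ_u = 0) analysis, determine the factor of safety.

FS = 4.85

Taking moments about the centre O, the resisting moment is provided by the undrained shear strength acting along the arc:
Arc length L_a = R·θ = 9.9·(64.9°·π/180) = 9.9·1.1327 = 11.21 m
M_R = s_u·L_a·R = 68·11.21·9.9 = 7549.2 kN·m/m
M_D = W·d = 421·3.7 = 1557.7 kN·m/m
FS = M_R / M_D = 7549.2 / 1557.7 = 4.846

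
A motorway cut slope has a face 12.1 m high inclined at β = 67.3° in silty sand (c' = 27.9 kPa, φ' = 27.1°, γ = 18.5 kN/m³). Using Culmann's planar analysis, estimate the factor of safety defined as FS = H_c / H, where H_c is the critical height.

FS = 1.73

H_c = (4c'/γ) · sinβ cosφ' / [1 − cos(β − φ')]
    = (4·27.9/18.5) · sin67.3°·cos27.1° / [1 − cos40.2°]
    = 6.032 · 0.8213 / 0.2362 = 20.97 m
FS = H_c / H = 20.97 / 12.1 = 1.733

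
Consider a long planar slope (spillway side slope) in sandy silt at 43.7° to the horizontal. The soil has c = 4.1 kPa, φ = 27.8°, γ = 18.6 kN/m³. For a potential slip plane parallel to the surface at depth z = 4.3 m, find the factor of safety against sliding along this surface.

FS = 0.65

For an infinite slope with a slip plane parallel to the surface (no pore pressure): FS = [c + γz cos²β tanφ] / [γz sinβ cosβ].
γz = 18.6·4.3 = 79.98 kN/m²
Numerator = 4.1 + 79.98·cos²43.7°·tan27.8° = 4.1 + 79.98·0.5227·0.5272 = 26.141 kPa
Denominator = 79.98·sin43.7°·cos43.7° = 79.98·0.6909·0.7230 = 39.949 kPa
FS = 26.141 / 39.949 = 0.654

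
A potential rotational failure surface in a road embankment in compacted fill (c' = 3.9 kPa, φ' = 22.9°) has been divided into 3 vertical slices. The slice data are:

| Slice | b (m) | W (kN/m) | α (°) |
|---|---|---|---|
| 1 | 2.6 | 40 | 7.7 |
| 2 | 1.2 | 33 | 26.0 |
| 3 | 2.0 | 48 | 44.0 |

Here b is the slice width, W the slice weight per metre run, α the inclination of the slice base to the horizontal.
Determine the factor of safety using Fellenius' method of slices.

Ordinary method of slices: FS = Σ[c'·Δl_i + (W_i cosα_i)·tanφ'] / Σ W_i sinα_i, with Δl_i = b_i / cosα_i.
Slice 1: Δl = 2.6/cos7.7° = 2.624 m; N'_1 = 40·cos7.7° = 39.6; c'Δl = 10.23; W sinα = 5.4
Slice 2: Δl = 1.2/cos26.0° = 1.335 m; N'_2 = 33·cos26.0° = 29.7; c'Δl = 5.21; W sinα = 14.5
Slice 3: Δl = 2.0/cos44.0° = 2.780 m; N'_3 = 48·cos44.0° = 34.5; c'Δl = 10.84; W sinα = 33.3
Σc'Δl = 26.3 kN/m; ΣN' = 103.8 kN/m; ΣW sinα = 53.2 kN/m
Resisting = 26.3 + 103.8·tan22.9° = 26.3 + 43.9 = 70.1 kN/m
FS = 70.1 / 53.2 = 1.319

FS = 1.32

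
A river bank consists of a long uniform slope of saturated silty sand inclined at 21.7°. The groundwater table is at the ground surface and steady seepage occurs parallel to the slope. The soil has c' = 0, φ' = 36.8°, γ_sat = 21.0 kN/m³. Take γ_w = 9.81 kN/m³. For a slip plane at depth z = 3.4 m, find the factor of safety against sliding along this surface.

FS = 1.00

With seepage parallel to the slope and the water table at the surface, the effective normal stress on the slip plane uses the buoyant unit weight γ' = γ_sat − γ_w while the driving shear stress uses γ_sat:
FS = [c' + γ' z cos²β tanφ'] / [γ_sat z sinβ cosβ]
(For c' = 0 this reduces to FS = (γ'/γ_sat)·tanφ'/tanβ.)
γ' = 21.0 − 9.81 = 11.19 kN/m³
Numerator = 0.0 + 11.19·3.4·cos²21.7°·tan36.8° = 0.0 + 11.19·3.4·0.8633·0.7481 = 24.571 kPa
Denominator = 21.0·3.4·sin21.7°·cos21.7° = 21.0·3.4·0.3697·0.9291 = 24.529 kPa
FS = 24.571 / 24.529 = 1.002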